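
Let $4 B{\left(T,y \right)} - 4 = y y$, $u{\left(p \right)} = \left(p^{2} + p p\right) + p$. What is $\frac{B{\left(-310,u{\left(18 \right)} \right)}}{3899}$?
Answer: $\frac{110890}{3899} \approx 28.441$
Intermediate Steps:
$u{\left(p \right)} = p + 2 p^{2}$ ($u{\left(p \right)} = \left(p^{2} + p^{2}\right) + p = 2 p^{2} + p = p + 2 p^{2}$)
$B{\left(T,y \right)} = 1 + \frac{y^{2}}{4}$ ($B{\left(T,y \right)} = 1 + \frac{y y}{4} = 1 + \frac{y^{2}}{4}$)
$\frac{B{\left(-310,u{\left(18 \right)} \right)}}{3899} = \frac{1 + \frac{\left(18 \left(1 + 2 \cdot 18\right)\right)^{2}}{4}}{3899} = \left(1 + \frac{\left(18 \left(1 + 36\right)\right)^{2}}{4}\right) \frac{1}{3899} = \left(1 + \frac{\left(18 \cdot 37\right)^{2}}{4}\right) \frac{1}{3899} = \left(1 + \frac{666^{2}}{4}\right) \frac{1}{3899} = \left(1 + \frac{1}{4} \cdot 443556\right) \frac{1}{3899} = \left(1 + 110889\right) \frac{1}{3899} = 110890 \cdot \frac{1}{3899} = \frac{110890}{3899}$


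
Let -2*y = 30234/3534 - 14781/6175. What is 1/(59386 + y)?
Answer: 14725/874413486 ≈ 1.6840e-5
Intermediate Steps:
y = -45364/14725 (y = -(30234/3534 - 14781/6175)/2 = -(30234*(1/3534) - 14781*1/6175)/2 = -(5039/589 - 1137/475)/2 = -1/2*90728/14725 = -45364/14725 ≈ -3.0807)
1/(59386 + y) = 1/(59386 - 45364/14725) = 1/(874413486/14725) = 14725/874413486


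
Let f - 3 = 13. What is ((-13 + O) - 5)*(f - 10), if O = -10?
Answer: -168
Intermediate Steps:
f = 16 (f = 3 + 13 = 16)
((-13 + O) - 5)*(f - 10) = ((-13 - 10) - 5)*(16 - 10) = (-23 - 5)*6 = -28*6 = -168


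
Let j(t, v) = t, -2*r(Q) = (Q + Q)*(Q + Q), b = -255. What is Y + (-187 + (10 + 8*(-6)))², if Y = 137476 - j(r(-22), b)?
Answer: 189069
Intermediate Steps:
r(Q) = -2*Q² (r(Q) = -(Q + Q)*(Q + Q)/2 = -2*Q*2*Q/2 = -2*Q²)
Y = 138444 (Y = 137476 - (-2)*(-22)² = 137476 - (-2)*484 = 137476 - 1*(-968) = 137476 + 968 = 138444)
Y + (-187 + (10 + 8*(-6)))² = 138444 + (-187 + (10 + 8*(-6)))² = 138444 + (-187 + (10 - 48))² = 138444 + (-187 - 38)² = 138444 + (-225)² = 138444 + 50625 = 189069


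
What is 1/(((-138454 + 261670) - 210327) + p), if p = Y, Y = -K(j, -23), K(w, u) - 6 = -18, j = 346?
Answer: -1/87099 ≈ -1.1481e-5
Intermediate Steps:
K(w, u) = -12 (K(w, u) = 6 - 18 = -12)
Y = 12 (Y = -1*(-12) = 12)
p = 12
1/(((-138454 + 261670) - 210327) + p) = 1/(((-138454 + 261670) - 210327) + 12) = 1/((123216 - 210327) + 12) = 1/(-87111 + 12) = 1/(-87099) = -1/87099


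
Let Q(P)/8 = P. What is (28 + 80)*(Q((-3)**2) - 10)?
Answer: 6696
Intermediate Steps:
Q(P) = 8*P
(28 + 80)*(Q((-3)**2) - 10) = (28 + 80)*(8*(-3)**2 - 10) = 108*(8*9 - 10) = 108*(72 - 10) = 108*62 = 6696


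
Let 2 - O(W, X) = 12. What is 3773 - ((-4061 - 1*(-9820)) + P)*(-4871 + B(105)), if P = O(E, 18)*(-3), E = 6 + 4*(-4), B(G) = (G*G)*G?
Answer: -6673289133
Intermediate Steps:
B(G) = G³ (B(G) = G²*G = G³)
E = -10 (E = 6 - 16 = -10)
O(W, X) = -10 (O(W, X) = 2 - 1*12 = 2 - 12 = -10)
P = 30 (P = -10*(-3) = 30)
3773 - ((-4061 - 1*(-9820)) + P)*(-4871 + B(105)) = 3773 - ((-4061 - 1*(-9820)) + 30)*(-4871 + 105³) = 3773 - ((-4061 + 9820) + 30)*(-4871 + 1157625) = 3773 - (5759 + 30)*1152754 = 3773 - 5789*1152754 = 3773 - 1*6673292906 = 3773 - 6673292906 = -6673289133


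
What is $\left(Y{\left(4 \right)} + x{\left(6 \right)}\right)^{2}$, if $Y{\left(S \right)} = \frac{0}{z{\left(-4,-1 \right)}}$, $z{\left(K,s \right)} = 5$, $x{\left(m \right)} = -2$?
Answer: $4$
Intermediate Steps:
$Y{\left(S \right)} = 0$ ($Y{\left(S \right)} = \frac{0}{5} = 0 \cdot \frac{1}{5} = 0$)
$\left(Y{\left(4 \right)} + x{\left(6 \right)}\right)^{2} = \left(0 - 2\right)^{2} = \left(-2\right)^{2} = 4$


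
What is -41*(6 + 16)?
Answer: -902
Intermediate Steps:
-41*(6 + 16) = -41*22 = -902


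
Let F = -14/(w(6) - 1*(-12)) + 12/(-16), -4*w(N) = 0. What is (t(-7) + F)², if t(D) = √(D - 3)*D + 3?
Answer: (-13 + 84*I*√10)²/144 ≈ -488.83 - 47.961*I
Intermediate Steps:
w(N) = 0 (w(N) = -¼*0 = 0)
t(D) = 3 + D*√(-3 + D) (t(D) = √(-3 + D)*D + 3 = D*√(-3 + D) + 3 = 3 + D*√(-3 + D))
F = -23/12 (F = -14/(0 - 1*(-12)) + 12/(-16) = -14/(0 + 12) + 12*(-1/16) = -14/12 - ¾ = -14*1/12 - ¾ = -7/6 - ¾ = -23/12 ≈ -1.9167)
(t(-7) + F)² = ((3 - 7*√(-3 - 7)) - 23/12)² = ((3 - 7*I*√10) - 23/12)² = (13/12 - 7*I*√10)²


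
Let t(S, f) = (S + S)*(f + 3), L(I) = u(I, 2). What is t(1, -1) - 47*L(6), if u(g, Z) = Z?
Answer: -90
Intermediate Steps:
L(I) = 2
t(S, f) = 2*S*(3 + f) (t(S, f) = (2*S)*(3 + f) = 2*S*(3 + f))
t(1, -1) - 47*L(6) = 2*1*(3 - 1) - 47*2 = 2*1*2 - 94 = 4 - 94 = -90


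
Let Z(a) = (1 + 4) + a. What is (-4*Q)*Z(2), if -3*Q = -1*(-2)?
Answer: 56/3 ≈ 18.667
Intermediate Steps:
Q = -⅔ (Q = -(-1)*(-2)/3 = -⅓*2 = -⅔ ≈ -0.66667)
Z(a) = 5 + a
(-4*Q)*Z(2) = (-4*(-⅔))*(5 + 2) = (8/3)*7 = 56/3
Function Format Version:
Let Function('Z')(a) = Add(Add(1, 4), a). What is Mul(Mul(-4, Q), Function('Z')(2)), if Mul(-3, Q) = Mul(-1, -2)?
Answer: Rational(56, 3) ≈ 18.667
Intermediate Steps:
Q = Rational(-2, 3) (Q = Mul(Rational(-1, 3), Mul(-1, -2)) = Mul(Rational(-1, 3), 2) = Rational(-2, 3) ≈ -0.66667)
Function('Z')(a) = Add(5, a)
Mul(Mul(-4, Q), Function('Z')(2)) = Mul(Mul(-4, Rational(-2, 3)), Add(5, 2)) = Mul(Rational(8, 3), 7) = Rational(56, 3)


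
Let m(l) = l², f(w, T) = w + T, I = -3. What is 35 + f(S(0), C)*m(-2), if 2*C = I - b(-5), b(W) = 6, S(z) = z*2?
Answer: 17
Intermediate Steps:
S(z) = 2*z
C = -9/2 (C = (-3 - 1*6)/2 = (-3 - 6)/2 = (½)*(-9) = -9/2 ≈ -4.5000)
f(w, T) = T + w
35 + f(S(0), C)*m(-2) = 35 + (-9/2 + 2*0)*(-2)² = 35 + (-9/2 + 0)*4 = 35 - 9/2*4 = 35 - 18 = 17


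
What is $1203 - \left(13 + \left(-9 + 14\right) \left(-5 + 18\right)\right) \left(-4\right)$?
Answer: $1515$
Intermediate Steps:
$1203 - \left(13 + \left(-9 + 14\right) \left(-5 + 18\right)\right) \left(-4\right) = 1203 - \left(13 + 5 \cdot 13\right) \left(-4\right) = 1203 - \left(13 + 65\right) \left(-4\right) = 1203 - 78 \left(-4\right) = 1203 - -312 = 1203 + 312 = 1515$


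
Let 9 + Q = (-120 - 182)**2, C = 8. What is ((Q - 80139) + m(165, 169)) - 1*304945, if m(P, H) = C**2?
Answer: -293825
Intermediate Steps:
m(P, H) = 64 (m(P, H) = 8**2 = 64)
Q = 91195 (Q = -9 + (-120 - 182)**2 = -9 + (-302)**2 = -9 + 91204 = 91195)
((Q - 80139) + m(165, 169)) - 1*304945 = ((91195 - 80139) + 64) - 1*304945 = (11056 + 64) - 304945 = 11120 - 304945 = -293825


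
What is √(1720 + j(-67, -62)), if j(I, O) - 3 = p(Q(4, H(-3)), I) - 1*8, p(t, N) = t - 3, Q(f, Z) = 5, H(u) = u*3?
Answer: √1717 ≈ 41.437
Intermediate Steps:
H(u) = 3*u
p(t, N) = -3 + t
j(I, O) = -3 (j(I, O) = 3 + ((-3 + 5) - 1*8) = 3 + (2 - 8) = 3 - 6 = -3)
√(1720 + j(-67, -62)) = √(1720 - 3) = √1717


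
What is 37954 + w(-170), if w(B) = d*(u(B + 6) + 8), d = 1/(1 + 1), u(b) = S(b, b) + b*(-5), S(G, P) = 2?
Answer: 38369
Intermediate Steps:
u(b) = 2 - 5*b (u(b) = 2 + b*(-5) = 2 - 5*b)
d = ½ (d = 1/2 = ½ ≈ 0.50000)
w(B) = -10 - 5*B/2 (w(B) = ((2 - 5*(B + 6)) + 8)/2 = ((2 - 5*(6 + B)) + 8)/2 = ((2 + (-30 - 5*B)) + 8)/2 = ((-28 - 5*B) + 8)/2 = (-20 - 5*B)/2 = -10 - 5*B/2)
37954 + w(-170) = 37954 + (-10 - 5/2*(-170)) = 37954 + (-10 + 425) = 37954 + 415 = 38369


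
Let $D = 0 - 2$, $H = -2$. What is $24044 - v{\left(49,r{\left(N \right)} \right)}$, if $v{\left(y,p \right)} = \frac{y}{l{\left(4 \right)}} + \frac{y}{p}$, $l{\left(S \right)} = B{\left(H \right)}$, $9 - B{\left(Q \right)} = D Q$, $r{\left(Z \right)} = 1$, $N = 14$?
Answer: $\frac{119926}{5} \approx 23985.0$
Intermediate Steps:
$D = -2$
$B{\left(Q \right)} = 9 + 2 Q$ ($B{\left(Q \right)} = 9 - - 2 Q = 9 + 2 Q$)
$l{\left(S \right)} = 5$ ($l{\left(S \right)} = 9 + 2 \left(-2\right) = 9 - 4 = 5$)
$v{\left(y,p \right)} = \frac{y}{5} + \frac{y}{p}$
$24044 - v{\left(49,r{\left(N \right)} \right)} = 24044 - \left(\frac{1}{5} \cdot 49 + \frac{49}{1}\right) = 24044 - \left(\frac{49}{5} + 49 \cdot 1\right) = 24044 - \left(\frac{49}{5} + 49\right) = 24044 - \frac{294}{5} = \frac{119926}{5}$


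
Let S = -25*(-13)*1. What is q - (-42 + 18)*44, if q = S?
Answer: 1381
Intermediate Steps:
S = 325 (S = 325*1 = 325)
q = 325
q - (-42 + 18)*44 = 325 - (-42 + 18)*44 = 325 - (-24)*44 = 325 - 1*(-1056) = 325 + 1056 = 1381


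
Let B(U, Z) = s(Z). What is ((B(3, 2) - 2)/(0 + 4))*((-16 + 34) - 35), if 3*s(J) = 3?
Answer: 17/4 ≈ 4.2500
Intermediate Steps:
s(J) = 1 (s(J) = (1/3)*3 = 1)
B(U, Z) = 1
((B(3, 2) - 2)/(0 + 4))*((-16 + 34) - 35) = ((1 - 2)/(0 + 4))*((-16 + 34) - 35) = (-1/4)*(18 - 35) = -1*1/4*(-17) = -1/4*(-17) = 17/4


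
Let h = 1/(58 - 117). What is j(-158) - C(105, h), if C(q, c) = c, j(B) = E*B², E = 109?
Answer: 160543485/59 ≈ 2.7211e+6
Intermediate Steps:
h = -1/59 (h = 1/(-59) = -1/59 ≈ -0.016949)
j(B) = 109*B²
j(-158) - C(105, h) = 109*(-158)² - 1*(-1/59) = 109*24964 + 1/59 = 2721076 + 1/59 = 160543485/59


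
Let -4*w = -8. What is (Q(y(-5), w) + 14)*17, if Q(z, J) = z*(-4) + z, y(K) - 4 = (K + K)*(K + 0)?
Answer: -2516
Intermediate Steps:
w = 2 (w = -¼*(-8) = 2)
y(K) = 4 + 2*K² (y(K) = 4 + (K + K)*(K + 0) = 4 + (2*K)*K = 4 + 2*K²)
Q(z, J) = -3*z (Q(z, J) = -4*z + z = -3*z)
(Q(y(-5), w) + 14)*17 = (-3*(4 + 2*(-5)²) + 14)*17 = (-3*(4 + 2*25) + 14)*17 = (-3*(4 + 50) + 14)*17 = (-3*54 + 14)*17 = (-162 + 14)*17 = -148*17 = -2516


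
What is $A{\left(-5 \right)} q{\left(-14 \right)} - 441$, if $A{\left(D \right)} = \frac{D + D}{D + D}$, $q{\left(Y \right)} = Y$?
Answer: $-455$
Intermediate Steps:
$A{\left(D \right)} = 1$ ($A{\left(D \right)} = \frac{2 D}{2 D} = 2 D \frac{1}{2 D} = 1$)
$A{\left(-5 \right)} q{\left(-14 \right)} - 441 = 1 \left(-14\right) - 441 = -14 - 441 = -455$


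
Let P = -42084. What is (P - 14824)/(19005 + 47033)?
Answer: -28454/33019 ≈ -0.86175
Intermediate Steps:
(P - 14824)/(19005 + 47033) = (-42084 - 14824)/(19005 + 47033) = -56908/66038 = -56908*1/66038 = -28454/33019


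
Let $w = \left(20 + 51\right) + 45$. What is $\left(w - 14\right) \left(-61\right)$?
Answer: $-6222$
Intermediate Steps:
$w = 116$ ($w = 71 + 45 = 116$)
$\left(w - 14\right) \left(-61\right) = \left(116 - 14\right) \left(-61\right) = 102 \left(-61\right) = -6222$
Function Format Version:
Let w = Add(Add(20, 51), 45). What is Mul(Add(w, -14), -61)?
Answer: -6222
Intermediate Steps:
w = 116 (w = Add(71, 45) = 116)
Mul(Add(w, -14), -61) = Mul(Add(116, -14), -61) = Mul(102, -61) = -6222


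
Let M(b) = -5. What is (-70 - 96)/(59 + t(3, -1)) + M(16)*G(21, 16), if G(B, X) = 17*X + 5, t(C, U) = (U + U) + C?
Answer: -41633/30 ≈ -1387.8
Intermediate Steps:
t(C, U) = C + 2*U (t(C, U) = 2*U + C = C + 2*U)
G(B, X) = 5 + 17*X
(-70 - 96)/(59 + t(3, -1)) + M(16)*G(21, 16) = (-70 - 96)/(59 + (3 + 2*(-1))) - 5*(5 + 17*16) = -166/(59 + (3 - 2)) - 5*(5 + 272) = -166/(59 + 1) - 5*277 = -166/60 - 1385 = -166*1/60 - 1385 = -83/30 - 1385 = -41633/30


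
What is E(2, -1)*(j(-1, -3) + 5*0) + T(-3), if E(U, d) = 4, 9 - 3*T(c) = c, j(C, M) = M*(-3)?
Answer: 40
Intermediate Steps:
j(C, M) = -3*M
T(c) = 3 - c/3
E(2, -1)*(j(-1, -3) + 5*0) + T(-3) = 4*(-3*(-3) + 5*0) + (3 - ⅓*(-3)) = 4*(9 + 0) + (3 + 1) = 4*9 + 4 = 36 + 4 = 40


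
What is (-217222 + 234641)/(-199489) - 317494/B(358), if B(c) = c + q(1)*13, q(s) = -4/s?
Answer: -31670945390/30521817 ≈ -1037.6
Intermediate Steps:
B(c) = -52 + c (B(c) = c - 4/1*13 = c - 4*1*13 = c - 4*13 = c - 52 = -52 + c)
(-217222 + 234641)/(-199489) - 317494/B(358) = (-217222 + 234641)/(-199489) - 317494/(-52 + 358) = 17419*(-1/199489) - 317494/306 = -17419/199489 - 317494*1/306 = -17419/199489 - 158747/153 = -31670945390/30521817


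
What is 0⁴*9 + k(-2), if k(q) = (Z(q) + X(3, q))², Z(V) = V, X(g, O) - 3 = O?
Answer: 1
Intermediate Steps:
X(g, O) = 3 + O
k(q) = (3 + 2*q)² (k(q) = (q + (3 + q))² = (3 + 2*q)²)
0⁴*9 + k(-2) = 0⁴*9 + (3 + 2*(-2))² = 0*9 + (3 - 4)² = 0 + (-1)² = 0 + 1 = 1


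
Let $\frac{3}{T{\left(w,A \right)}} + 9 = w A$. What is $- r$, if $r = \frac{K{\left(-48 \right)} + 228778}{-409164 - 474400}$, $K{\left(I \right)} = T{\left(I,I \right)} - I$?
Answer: $\frac{175051891}{675926460} \approx 0.25898$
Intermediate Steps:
$T{\left(w,A \right)} = \frac{3}{-9 + A w}$ ($T{\left(w,A \right)} = \frac{3}{-9 + w A} = \frac{3}{-9 + A w}$)
$K{\left(I \right)} = - I + \frac{3}{-9 + I^{2}}$ ($K{\left(I \right)} = \frac{3}{-9 + I I} - I = \frac{3}{-9 + I^{2}} - I = - I + \frac{3}{-9 + I^{2}}$)
$r = - \frac{175051891}{675926460}$ ($r = \frac{\left(\left(-1\right) \left(-48\right) + \frac{3}{-9 + \left(-48\right)^{2}}\right) + 228778}{-409164 - 474400} = \frac{\left(48 + \frac{3}{-9 + 2304}\right) + 228778}{-883564} = \left(\left(48 + \frac{3}{2295}\right) + 228778\right) \left(- \frac{1}{883564}\right) = \left(\left(48 + 3 \cdot \frac{1}{2295}\right) + 228778\right) \left(- \frac{1}{883564}\right) = \left(\left(48 + \frac{1}{765}\right) + 228778\right) \left(- \frac{1}{883564}\right) = \left(\frac{36721}{765} + 228778\right) \left(- \frac{1}{883564}\right) = \frac{175051891}{765} \left(- \frac{1}{883564}\right) = - \frac{175051891}{675926460} \approx -0.25898$)
$- r = \left(-1\right) \left(- \frac{175051891}{675926460}\right) = \frac{175051891}{675926460}$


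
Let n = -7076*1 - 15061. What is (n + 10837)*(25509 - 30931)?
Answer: 61268600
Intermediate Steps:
n = -22137 (n = -7076 - 15061 = -22137)
(n + 10837)*(25509 - 30931) = (-22137 + 10837)*(25509 - 30931) = -11300*(-5422) = 61268600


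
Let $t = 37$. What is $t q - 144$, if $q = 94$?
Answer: $3334$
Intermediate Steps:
$t q - 144 = 37 \cdot 94 - 144 = 3478 - 144 = 3334$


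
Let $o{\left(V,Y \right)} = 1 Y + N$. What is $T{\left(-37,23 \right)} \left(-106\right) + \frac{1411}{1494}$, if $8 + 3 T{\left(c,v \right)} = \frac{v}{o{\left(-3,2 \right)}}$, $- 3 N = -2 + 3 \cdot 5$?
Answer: $\frac{79619}{126} \approx 631.9$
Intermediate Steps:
$N = - \frac{13}{3}$ ($N = - \frac{-2 + 3 \cdot 5}{3} = - \frac{-2 + 15}{3} = \left(- \frac{1}{3}\right) 13 = - \frac{13}{3} \approx -4.3333$)
$o{\left(V,Y \right)} = - \frac{13}{3} + Y$ ($o{\left(V,Y \right)} = 1 Y - \frac{13}{3} = Y - \frac{13}{3} = - \frac{13}{3} + Y$)
$T{\left(c,v \right)} = - \frac{8}{3} - \frac{v}{7}$ ($T{\left(c,v \right)} = - \frac{8}{3} + \frac{\frac{1}{- \frac{13}{3} + 2} v}{3} = - \frac{8}{3} + \frac{\frac{1}{- \frac{7}{3}} v}{3} = - \frac{8}{3} + \frac{\left(- \frac{3}{7}\right) v}{3} = - \frac{8}{3} - \frac{v}{7}$)
$T{\left(-37,23 \right)} \left(-106\right) + \frac{1411}{1494} = \left(- \frac{8}{3} - \frac{23}{7}\right) \left(-106\right) + \frac{1411}{1494} = \left(- \frac{8}{3} - \frac{23}{7}\right) \left(-106\right) + 1411 \cdot \frac{1}{1494} = \left(- \frac{125}{21}\right) \left(-106\right) + \frac{17}{18} = \frac{13250}{21} + \frac{17}{18} = \frac{79619}{126}$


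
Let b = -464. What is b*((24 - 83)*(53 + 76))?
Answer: 3531504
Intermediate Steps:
b*((24 - 83)*(53 + 76)) = -464*(24 - 83)*(53 + 76) = -(-27376)*129 = -464*(-7611) = 3531504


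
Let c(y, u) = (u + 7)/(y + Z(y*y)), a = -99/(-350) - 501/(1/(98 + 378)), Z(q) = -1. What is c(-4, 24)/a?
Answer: 2170/83466501 ≈ 2.5998e-5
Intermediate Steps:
a = -83466501/350 (a = -99*(-1/350) - 501/(1/476) = 99/350 - 501/1/476 = 99/350 - 501*476 = 99/350 - 238476 = -83466501/350 ≈ -2.3848e+5)
c(y, u) = (7 + u)/(-1 + y) (c(y, u) = (u + 7)/(y - 1) = (7 + u)/(-1 + y))
c(-4, 24)/a = ((7 + 24)/(-1 - 4))/(-83466501/350) = (31/(-5))*(-350/83466501) = -1/5*31*(-350/83466501) = -31/5*(-350/83466501) = 2170/83466501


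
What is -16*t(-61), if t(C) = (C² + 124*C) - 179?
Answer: 64352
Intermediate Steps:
t(C) = -179 + C² + 124*C
-16*t(-61) = -16*(-179 + (-61)² + 124*(-61)) = -16*(-179 + 3721 - 7564) = -16*(-4022) = 64352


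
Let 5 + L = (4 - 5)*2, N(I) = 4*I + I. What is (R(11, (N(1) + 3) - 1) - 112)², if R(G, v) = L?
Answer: 14161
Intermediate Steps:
N(I) = 5*I
L = -7 (L = -5 + (4 - 5)*2 = -5 - 1*2 = -5 - 2 = -7)
R(G, v) = -7
(R(11, (N(1) + 3) - 1) - 112)² = (-7 - 112)² = (-119)² = 14161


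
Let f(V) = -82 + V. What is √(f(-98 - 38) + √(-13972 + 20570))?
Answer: √(-218 + √6598) ≈ 11.695*I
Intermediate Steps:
√(f(-98 - 38) + √(-13972 + 20570)) = √((-82 + (-98 - 38)) + √(-13972 + 20570)) = √((-82 - 136) + √6598) = √(-218 + √6598)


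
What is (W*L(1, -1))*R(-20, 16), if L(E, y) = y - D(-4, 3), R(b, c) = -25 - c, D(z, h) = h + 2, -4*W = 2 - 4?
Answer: 123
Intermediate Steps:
W = 1/2 (W = -(2 - 4)/4 = -1/4*(-2) = 1/2 ≈ 0.50000)
D(z, h) = 2 + h
L(E, y) = -5 + y (L(E, y) = y - (2 + 3) = y - 1*5 = y - 5 = -5 + y)
(W*L(1, -1))*R(-20, 16) = ((-5 - 1)/2)*(-25 - 1*16) = ((1/2)*(-6))*(-25 - 16) = -3*(-41) = 123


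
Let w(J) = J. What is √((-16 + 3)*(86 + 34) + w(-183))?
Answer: I*√1743 ≈ 41.749*I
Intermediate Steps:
√((-16 + 3)*(86 + 34) + w(-183)) = √((-16 + 3)*(86 + 34) - 183) = √(-13*120 - 183) = √(-1560 - 183) = √(-1743) = I*√1743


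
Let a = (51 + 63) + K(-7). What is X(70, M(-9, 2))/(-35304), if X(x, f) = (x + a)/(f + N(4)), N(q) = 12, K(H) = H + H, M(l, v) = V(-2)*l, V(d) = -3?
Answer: -85/688428 ≈ -0.00012347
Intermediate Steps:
M(l, v) = -3*l
K(H) = 2*H
a = 100 (a = (51 + 63) + 2*(-7) = 114 - 14 = 100)
X(x, f) = (100 + x)/(12 + f) (X(x, f) = (x + 100)/(f + 12) = (100 + x)/(12 + f))
X(70, M(-9, 2))/(-35304) = ((100 + 70)/(12 - 3*(-9)))/(-35304) = (170/(12 + 27))*(-1/35304) = (170/39)*(-1/35304) = -85/688428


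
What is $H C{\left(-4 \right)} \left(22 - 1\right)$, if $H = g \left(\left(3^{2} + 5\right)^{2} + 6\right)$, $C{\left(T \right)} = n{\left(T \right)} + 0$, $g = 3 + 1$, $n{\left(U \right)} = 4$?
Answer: $67872$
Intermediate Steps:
$g = 4$
$C{\left(T \right)} = 4$ ($C{\left(T \right)} = 4 + 0 = 4$)
$H = 808$ ($H = 4 \left(\left(3^{2} + 5\right)^{2} + 6\right) = 4 \left(\left(9 + 5\right)^{2} + 6\right) = 4 \left(14^{2} + 6\right) = 4 \left(196 + 6\right) = 4 \cdot 202 = 808$)
$H C{\left(-4 \right)} \left(22 - 1\right) = 808 \cdot 4 \left(22 - 1\right) = 3232 \cdot 21 = 67872$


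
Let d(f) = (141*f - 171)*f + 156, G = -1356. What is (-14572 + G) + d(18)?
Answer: 26834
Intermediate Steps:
d(f) = 156 + f*(-171 + 141*f) (d(f) = (-171 + 141*f)*f + 156 = f*(-171 + 141*f) + 156 = 156 + f*(-171 + 141*f))
(-14572 + G) + d(18) = (-14572 - 1356) + (156 - 171*18 + 141*18²) = -15928 + (156 - 3078 + 141*324) = -15928 + (156 - 3078 + 45684) = -15928 + 42762 = 26834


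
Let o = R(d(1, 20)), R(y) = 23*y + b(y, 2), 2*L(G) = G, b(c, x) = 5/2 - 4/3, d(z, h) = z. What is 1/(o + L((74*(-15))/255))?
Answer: 102/2243 ≈ 0.045475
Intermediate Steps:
b(c, x) = 7/6 (b(c, x) = 5*(½) - 4*⅓ = 5/2 - 4/3 = 7/6)
L(G) = G/2
R(y) = 7/6 + 23*y (R(y) = 23*y + 7/6 = 7/6 + 23*y)
o = 145/6 (o = 7/6 + 23*1 = 7/6 + 23 = 145/6 ≈ 24.167)
1/(o + L((74*(-15))/255)) = 1/(145/6 + ((74*(-15))/255)/2) = 1/(145/6 + (-1110*1/255)/2) = 1/(145/6 + (½)*(-74/17)) = 1/(145/6 - 37/17) = 1/(2243/102) = 102/2243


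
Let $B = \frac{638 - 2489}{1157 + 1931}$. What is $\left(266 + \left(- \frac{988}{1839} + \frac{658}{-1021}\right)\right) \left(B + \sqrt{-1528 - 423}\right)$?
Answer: $- \frac{76697394937}{483173956} + \frac{497227844 i \sqrt{1951}}{1877619} \approx -158.74 + 11697.0 i$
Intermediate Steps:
$B = - \frac{1851}{3088} \approx -0.59942$
$\left(266 + \left(- \frac{988}{1839} + \frac{658}{-1021}\right)\right) \left(B + \sqrt{-1528 - 423}\right) = \left(266 + \left(- \frac{988}{1839} + \frac{658}{-1021}\right)\right) \left(- \frac{1851}{3088} + \sqrt{-1528 - 423}\right) = \left(266 + \left(\left(-988\right) \frac{1}{1839} + 658 \left(- \frac{1}{1021}\right)\right)\right) \left(- \frac{1851}{3088} + \sqrt{-1951}\right) = \left(266 - \frac{2218810}{1877619}\right) \left(- \frac{1851}{3088} + i \sqrt{1951}\right) = \frac{497227844 \left(- \frac{1851}{3088} + i \sqrt{1951}\right)}{1877619} = - \frac{76697394937}{483173956} + \frac{497227844 i \sqrt{1951}}{1877619}$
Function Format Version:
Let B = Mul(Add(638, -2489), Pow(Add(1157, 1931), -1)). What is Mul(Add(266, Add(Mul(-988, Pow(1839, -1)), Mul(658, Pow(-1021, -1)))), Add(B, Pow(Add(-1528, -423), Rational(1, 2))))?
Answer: Add(Rational(-76697394937, 483173956), Mul(Rational(497227844, 1877619), I, Pow(1951, Rational(1, 2)))) ≈ Add(-158.74, Mul(11697., I))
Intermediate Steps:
B = Rational(-1851, 3088) (B = Mul(-1851, Pow(3088, -1)) = Mul(-1851, Rational(1, 3088)) = Rational(-1851, 3088) ≈ -0.59942)
Mul(Add(266, Add(Mul(-988, Pow(1839, -1)), Mul(658, Pow(-1021, -1)))), Add(B, Pow(Add(-1528, -423), Rational(1, 2)))) = Mul(Add(266, Add(Mul(-988, Pow(1839, -1)), Mul(658, Pow(-1021, -1)))), Add(Rational(-1851, 3088), Pow(Add(-1528, -423), Rational(1, 2)))) = Mul(Add(266, Add(Mul(-988, Rational(1, 1839)), Mul(658, Rational(-1, 1021)))), Add(Rational(-1851, 3088), Pow(-1951, Rational(1, 2)))) = Mul(Add(266, Add(Rational(-988, 1839), Rational(-658, 1021))), Add(Rational(-1851, 3088), Mul(I, Pow(1951, Rational(1, 2))))) = Mul(Add(266, Rational(-2218810, 1877619)), Add(Rational(-1851, 3088), Mul(I, Pow(1951, Rational(1, 2))))) = Mul(Rational(497227844, 1877619), Add(Rational(-1851, 3088), Mul(I, Pow(1951, Rational(1, 2))))) = Add(Rational(-76697394937, 483173956), Mul(Rational(497227844, 1877619), I, Pow(1951, Rational(1, 2))))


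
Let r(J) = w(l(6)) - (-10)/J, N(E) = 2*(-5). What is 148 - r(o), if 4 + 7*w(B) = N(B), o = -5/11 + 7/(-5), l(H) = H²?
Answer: 7925/51 ≈ 155.39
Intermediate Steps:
N(E) = -10
o = -102/55 (o = -5*1/11 + 7*(-⅕) = -5/11 - 7/5 = -102/55 ≈ -1.8545)
w(B) = -2 (w(B) = -4/7 + (⅐)*(-10) = -4/7 - 10/7 = -2)
r(J) = -2 + 10/J (r(J) = -2 - (-10)/J = -2 + 10/J)
148 - r(o) = 148 - (-2 + 10/(-102/55)) = 148 - (-2 + 10*(-55/102)) = 148 - (-2 - 275/51) = 148 - 1*(-377/51) = 148 + 377/51 = 7925/51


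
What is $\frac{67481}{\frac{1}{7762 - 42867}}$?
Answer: $-2368920505$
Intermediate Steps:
$\frac{67481}{\frac{1}{7762 - 42867}} = \frac{67481}{\frac{1}{-35105}} = \frac{67481}{- \frac{1}{35105}} = 67481 \left(-35105\right) = -2368920505$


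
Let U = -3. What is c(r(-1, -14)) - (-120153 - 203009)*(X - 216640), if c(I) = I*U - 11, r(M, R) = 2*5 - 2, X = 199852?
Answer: -5425243691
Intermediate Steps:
r(M, R) = 8 (r(M, R) = 10 - 2 = 8)
c(I) = -11 - 3*I (c(I) = I*(-3) - 11 = -3*I - 11 = -11 - 3*I)
c(r(-1, -14)) - (-120153 - 203009)*(X - 216640) = (-11 - 3*8) - (-120153 - 203009)*(199852 - 216640) = (-11 - 24) - (-323162)*(-16788) = -35 - 1*5425243656 = -35 - 5425243656 = -5425243691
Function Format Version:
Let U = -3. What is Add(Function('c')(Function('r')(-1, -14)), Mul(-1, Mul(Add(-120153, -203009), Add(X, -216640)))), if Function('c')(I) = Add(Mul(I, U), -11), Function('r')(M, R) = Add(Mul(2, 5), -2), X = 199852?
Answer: -5425243691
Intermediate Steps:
Function('r')(M, R) = 8 (Function('r')(M, R) = Add(10, -2) = 8)
Function('c')(I) = Add(-11, Mul(-3, I)) (Function('c')(I) = Add(Mul(I, -3), -11) = Add(Mul(-3, I), -11) = Add(-11, Mul(-3, I)))
Add(Function('c')(Function('r')(-1, -14)), Mul(-1, Mul(Add(-120153, -203009), Add(X, -216640)))) = Add(Add(-11, Mul(-3, 8)), Mul(-1, Mul(Add(-120153, -203009), Add(199852, -216640)))) = Add(Add(-11, -24), Mul(-1, Mul(-323162, -16788))) = Add(-35, Mul(-1, 5425243656)) = Add(-35, -5425243656) = -5425243691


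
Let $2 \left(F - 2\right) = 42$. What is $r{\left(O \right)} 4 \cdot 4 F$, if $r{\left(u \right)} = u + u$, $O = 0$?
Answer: $0$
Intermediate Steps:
$F = 23$ ($F = 2 + \frac{1}{2} \cdot 42 = 2 + 21 = 23$)
$r{\left(u \right)} = 2 u$
$r{\left(O \right)} 4 \cdot 4 F = 2 \cdot 0 \cdot 4 \cdot 4 \cdot 23 = 0 \cdot 16 \cdot 23 = 0 \cdot 23 = 0$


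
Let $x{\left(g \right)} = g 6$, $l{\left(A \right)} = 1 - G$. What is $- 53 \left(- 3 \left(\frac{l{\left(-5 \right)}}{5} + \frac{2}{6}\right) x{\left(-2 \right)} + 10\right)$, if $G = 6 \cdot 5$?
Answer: $\frac{49502}{5} \approx 9900.4$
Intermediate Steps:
$G = 30$
$l{\left(A \right)} = -29$ ($l{\left(A \right)} = 1 - 30 = -29$)
$x{\left(g \right)} = 6 g$
$- 53 \left(- 3 \left(\frac{l{\left(-5 \right)}}{5} + \frac{2}{6}\right) x{\left(-2 \right)} + 10\right) = - 53 \left(- 3 \left(- \frac{29}{5} + \frac{2}{6}\right) 6 \left(-2\right) + 10\right) = - 53 \left(- 3 \left(\left(-29\right) \frac{1}{5} + 2 \cdot \frac{1}{6}\right) \left(-12\right) + 10\right) = - 53 \left(- 3 \left(- \frac{29}{5} + \frac{1}{3}\right) \left(-12\right) + 10\right) = - 53 \left(\left(-3\right) \left(- \frac{82}{15}\right) \left(-12\right) + 10\right) = - 53 \left(\frac{82}{5} \left(-12\right) + 10\right) = - 53 \left(- \frac{984}{5} + 10\right) = \left(-53\right) \left(- \frac{934}{5}\right) = \frac{49502}{5}$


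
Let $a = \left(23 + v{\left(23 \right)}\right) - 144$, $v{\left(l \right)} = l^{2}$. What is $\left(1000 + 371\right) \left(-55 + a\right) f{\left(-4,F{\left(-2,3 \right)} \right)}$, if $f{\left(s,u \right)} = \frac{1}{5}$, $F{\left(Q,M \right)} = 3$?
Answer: $\frac{483963}{5} \approx 96793.0$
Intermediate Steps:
$f{\left(s,u \right)} = \frac{1}{5}$
$a = 408$ ($a = \left(23 + 23^{2}\right) - 144 = \left(23 + 529\right) - 144 = 552 - 144 = 408$)
$\left(1000 + 371\right) \left(-55 + a\right) f{\left(-4,F{\left(-2,3 \right)} \right)} = \left(1000 + 371\right) \left(-55 + 408\right) \frac{1}{5} = 1371 \cdot 353 \cdot \frac{1}{5} = 483963 \cdot \frac{1}{5} = \frac{483963}{5}$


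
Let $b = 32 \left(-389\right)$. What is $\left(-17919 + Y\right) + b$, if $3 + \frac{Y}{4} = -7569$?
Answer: $-60655$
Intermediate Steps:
$Y = -30288$ ($Y = -12 + 4 \left(-7569\right) = -12 - 30276 = -30288$)
$b = -12448$
$\left(-17919 + Y\right) + b = \left(-17919 - 30288\right) - 12448 = -48207 - 12448 = -60655$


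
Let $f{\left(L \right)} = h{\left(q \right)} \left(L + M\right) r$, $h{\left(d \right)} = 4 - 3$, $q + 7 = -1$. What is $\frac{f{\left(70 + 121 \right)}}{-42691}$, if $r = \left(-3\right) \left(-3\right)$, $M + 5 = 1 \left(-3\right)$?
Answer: $- \frac{1647}{42691} \approx -0.03858$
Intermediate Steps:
$M = -8$ ($M = -5 + 1 \left(-3\right) = -5 - 3 = -8$)
$q = -8$ ($q = -7 - 1 = -8$)
$h{\left(d \right)} = 1$ ($h{\left(d \right)} = 4 - 3 = 1$)
$r = 9$
$f{\left(L \right)} = -72 + 9 L$ ($f{\left(L \right)} = 1 \left(L - 8\right) 9 = 1 \left(-8 + L\right) 9 = \left(-8 + L\right) 9 = -72 + 9 L$)
$\frac{f{\left(70 + 121 \right)}}{-42691} = \frac{-72 + 9 \left(70 + 121\right)}{-42691} = \left(-72 + 9 \cdot 191\right) \left(- \frac{1}{42691}\right) = \left(-72 + 1719\right) \left(- \frac{1}{42691}\right) = 1647 \left(- \frac{1}{42691}\right) = - \frac{1647}{42691}$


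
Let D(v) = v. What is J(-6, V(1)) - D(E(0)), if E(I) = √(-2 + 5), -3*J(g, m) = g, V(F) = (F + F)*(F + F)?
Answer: 2 - √3 ≈ 0.26795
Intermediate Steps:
V(F) = 4*F² (V(F) = (2*F)*(2*F) = 4*F²)
J(g, m) = -g/3
E(I) = √3
J(-6, V(1)) - D(E(0)) = -⅓*(-6) - √3 = 2 - √3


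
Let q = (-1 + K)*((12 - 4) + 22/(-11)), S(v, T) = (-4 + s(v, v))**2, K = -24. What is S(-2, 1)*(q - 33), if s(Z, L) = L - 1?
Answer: -8967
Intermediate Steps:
s(Z, L) = -1 + L
S(v, T) = (-5 + v)**2 (S(v, T) = (-4 + (-1 + v))**2 = (-5 + v)**2)
q = -150 (q = (-1 - 24)*((12 - 4) + 22/(-11)) = -25*(8 + 22*(-1/11)) = -25*(8 - 2) = -25*6 = -150)
S(-2, 1)*(q - 33) = (-5 - 2)**2*(-150 - 33) = (-7)**2*(-183) = 49*(-183) = -8967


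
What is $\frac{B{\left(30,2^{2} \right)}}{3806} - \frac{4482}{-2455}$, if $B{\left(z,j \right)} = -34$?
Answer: $\frac{8487511}{4671865} \approx 1.8167$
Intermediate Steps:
$\frac{B{\left(30,2^{2} \right)}}{3806} - \frac{4482}{-2455} = - \frac{34}{3806} - \frac{4482}{-2455} = \left(-34\right) \frac{1}{3806} - - \frac{4482}{2455} = - \frac{17}{1903} + \frac{4482}{2455} = \frac{8487511}{4671865}$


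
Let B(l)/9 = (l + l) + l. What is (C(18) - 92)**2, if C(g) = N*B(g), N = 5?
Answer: 5466244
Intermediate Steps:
B(l) = 27*l (B(l) = 9*((l + l) + l) = 9*(2*l + l) = 9*(3*l) = 27*l)
C(g) = 135*g (C(g) = 5*(27*g) = 135*g)
(C(18) - 92)**2 = (135*18 - 92)**2 = (2430 - 92)**2 = 2338**2 = 5466244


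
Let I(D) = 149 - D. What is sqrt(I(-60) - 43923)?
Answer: I*sqrt(43714) ≈ 209.08*I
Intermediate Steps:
sqrt(I(-60) - 43923) = sqrt((149 - 1*(-60)) - 43923) = sqrt((149 + 60) - 43923) = sqrt(209 - 43923) = sqrt(-43714) = I*sqrt(43714)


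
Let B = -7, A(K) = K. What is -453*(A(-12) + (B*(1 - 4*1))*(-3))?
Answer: 33975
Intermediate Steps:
-453*(A(-12) + (B*(1 - 4*1))*(-3)) = -453*(-12 - 7*(1 - 4*1)*(-3)) = -453*(-12 - 7*(1 - 4)*(-3)) = -453*(-12 - 7*(-3)*(-3)) = -453*(-12 + 21*(-3)) = -453*(-12 - 63) = -453*(-75) = 33975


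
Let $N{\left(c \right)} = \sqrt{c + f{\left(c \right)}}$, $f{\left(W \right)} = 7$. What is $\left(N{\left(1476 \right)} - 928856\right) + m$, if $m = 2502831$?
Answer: $1573975 + \sqrt{1483} \approx 1.574 \cdot 10^{6}$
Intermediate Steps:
$N{\left(c \right)} = \sqrt{7 + c}$ ($N{\left(c \right)} = \sqrt{c + 7} = \sqrt{7 + c}$)
$\left(N{\left(1476 \right)} - 928856\right) + m = \left(\sqrt{7 + 1476} - 928856\right) + 2502831 = \left(\sqrt{1483} - 928856\right) + 2502831 = \left(-928856 + \sqrt{1483}\right) + 2502831 = 1573975 + \sqrt{1483}$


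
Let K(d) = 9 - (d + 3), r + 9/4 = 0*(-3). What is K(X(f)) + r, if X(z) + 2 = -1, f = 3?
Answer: 27/4 ≈ 6.7500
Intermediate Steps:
X(z) = -3 (X(z) = -2 - 1 = -3)
r = -9/4 (r = -9/4 + 0*(-3) = -9/4 + 0 = -9/4 ≈ -2.2500)
K(d) = 6 - d (K(d) = 9 - (3 + d) = 9 + (-3 - d) = 6 - d)
K(X(f)) + r = (6 - 1*(-3)) - 9/4 = (6 + 3) - 9/4 = 9 - 9/4 = 27/4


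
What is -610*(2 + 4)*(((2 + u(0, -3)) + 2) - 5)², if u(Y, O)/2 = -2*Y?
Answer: -3660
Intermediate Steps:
u(Y, O) = -4*Y (u(Y, O) = 2*(-2*Y) = -4*Y)
-610*(2 + 4)*(((2 + u(0, -3)) + 2) - 5)² = -610*(2 + 4)*(((2 - 4*0) + 2) - 5)² = -3660*(((2 + 0) + 2) - 5)² = -3660*((2 + 2) - 5)² = -3660*(4 - 5)² = -3660*(-1)² = -3660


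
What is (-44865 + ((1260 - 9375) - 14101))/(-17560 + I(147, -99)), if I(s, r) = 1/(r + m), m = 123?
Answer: 1609944/421439 ≈ 3.8201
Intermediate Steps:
I(s, r) = 1/(123 + r) (I(s, r) = 1/(r + 123) = 1/(123 + r))
(-44865 + ((1260 - 9375) - 14101))/(-17560 + I(147, -99)) = (-44865 + ((1260 - 9375) - 14101))/(-17560 + 1/(123 - 99)) = (-44865 + (-8115 - 14101))/(-17560 + 1/24) = (-44865 - 22216)/(-17560 + 1/24) = -67081/(-421439/24) = -67081*(-24/421439) = 1609944/421439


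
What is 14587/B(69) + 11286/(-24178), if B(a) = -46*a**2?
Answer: -128381191/240687594 ≈ -0.53339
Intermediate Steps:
14587/B(69) + 11286/(-24178) = 14587/((-46*69**2)) + 11286/(-24178) = 14587/((-46*4761)) + 11286*(-1/24178) = 14587/(-219006) - 513/1099 = 14587*(-1/219006) - 513/1099 = -14587/219006 - 513/1099 = -128381191/240687594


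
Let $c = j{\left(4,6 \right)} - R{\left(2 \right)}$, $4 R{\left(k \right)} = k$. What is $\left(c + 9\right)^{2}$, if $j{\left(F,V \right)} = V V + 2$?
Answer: $\frac{8649}{4} \approx 2162.3$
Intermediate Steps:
$j{\left(F,V \right)} = 2 + V^{2}$ ($j{\left(F,V \right)} = V^{2} + 2 = 2 + V^{2}$)
$R{\left(k \right)} = \frac{k}{4}$
$c = \frac{75}{2}$ ($c = \left(2 + 6^{2}\right) - \frac{1}{4} \cdot 2 = \left(2 + 36\right) - \frac{1}{2} = 38 - \frac{1}{2} = \frac{75}{2} \approx 37.5$)
$\left(c + 9\right)^{2} = \left(\frac{75}{2} + 9\right)^{2} = \left(\frac{93}{2}\right)^{2} = \frac{8649}{4}$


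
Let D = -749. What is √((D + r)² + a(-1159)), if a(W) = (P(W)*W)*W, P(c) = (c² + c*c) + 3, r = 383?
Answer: 61*√969850001 ≈ 1.8997e+6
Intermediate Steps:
P(c) = 3 + 2*c² (P(c) = (c² + c²) + 3 = 2*c² + 3 = 3 + 2*c²)
a(W) = W²*(3 + 2*W²) (a(W) = ((3 + 2*W²)*W)*W = (W*(3 + 2*W²))*W = W²*(3 + 2*W²))
√((D + r)² + a(-1159)) = √((-749 + 383)² + (-1159)²*(3 + 2*(-1159)²)) = √((-366)² + 1343281*(3 + 2*1343281)) = √(133956 + 1343281*(3 + 2686562)) = √(133956 + 1343281*2686565) = √(133956 + 3608811719765) = √3608811853721 = 61*√969850001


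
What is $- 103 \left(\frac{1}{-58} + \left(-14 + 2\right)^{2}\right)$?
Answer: $- \frac{860153}{58} \approx -14830.0$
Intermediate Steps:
$- 103 \left(\frac{1}{-58} + \left(-14 + 2\right)^{2}\right) = - 103 \left(- \frac{1}{58} + \left(-12\right)^{2}\right) = - 103 \left(- \frac{1}{58} + 144\right) = \left(-103\right) \frac{8351}{58} = - \frac{860153}{58}$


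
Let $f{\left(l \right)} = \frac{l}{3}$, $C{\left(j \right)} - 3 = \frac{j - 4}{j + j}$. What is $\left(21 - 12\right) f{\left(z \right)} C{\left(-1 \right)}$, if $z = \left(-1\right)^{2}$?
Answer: $\frac{33}{2} \approx 16.5$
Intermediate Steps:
$z = 1$
$C{\left(j \right)} = 3 + \frac{-4 + j}{2 j}$ ($C{\left(j \right)} = 3 + \frac{j - 4}{j + j} = 3 + \frac{-4 + j}{2 j}$)
$f{\left(l \right)} = \frac{l}{3}$ ($f{\left(l \right)} = l \frac{1}{3} = \frac{l}{3}$)
$\left(21 - 12\right) f{\left(z \right)} C{\left(-1 \right)} = \left(21 - 12\right) \frac{1}{3} \cdot 1 \left(\frac{7}{2} - \frac{2}{-1}\right) = 9 \cdot \frac{1}{3} \left(\frac{7}{2} - -2\right) = 3 \left(\frac{7}{2} + 2\right) = 3 \cdot \frac{11}{2} = \frac{33}{2}$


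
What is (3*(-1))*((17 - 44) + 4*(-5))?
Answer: 141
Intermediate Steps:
(3*(-1))*((17 - 44) + 4*(-5)) = -3*(-27 - 20) = -3*(-47) = 141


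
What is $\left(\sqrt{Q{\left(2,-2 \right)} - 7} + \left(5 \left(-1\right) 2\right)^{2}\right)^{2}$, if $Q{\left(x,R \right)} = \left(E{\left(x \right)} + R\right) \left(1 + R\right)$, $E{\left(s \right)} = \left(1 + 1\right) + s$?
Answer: $9991 + 600 i \approx 9991.0 + 600.0 i$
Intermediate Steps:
$E{\left(s \right)} = 2 + s$
$Q{\left(x,R \right)} = \left(1 + R\right) \left(2 + R + x\right)$ ($Q{\left(x,R \right)} = \left(\left(2 + x\right) + R\right) \left(1 + R\right) = \left(2 + R + x\right) \left(1 + R\right) = \left(1 + R\right) \left(2 + R + x\right)$)
$\left(\sqrt{Q{\left(2,-2 \right)} - 7} + \left(5 \left(-1\right) 2\right)^{2}\right)^{2} = \left(\sqrt{\left(2 - 2 + 2 + \left(-2\right)^{2} - 2 \left(2 + 2\right)\right) - 7} + \left(5 \left(-1\right) 2\right)^{2}\right)^{2} = \left(\sqrt{\left(2 - 2 + 2 + 4 - 8\right) - 7} + \left(\left(-5\right) 2\right)^{2}\right)^{2} = \left(\sqrt{\left(2 - 2 + 2 + 4 - 8\right) - 7} + \left(-10\right)^{2}\right)^{2} = \left(\sqrt{-2 - 7} + 100\right)^{2} = \left(\sqrt{-9} + 100\right)^{2} = \left(3 i + 100\right)^{2} = \left(100 + 3 i\right)^{2}$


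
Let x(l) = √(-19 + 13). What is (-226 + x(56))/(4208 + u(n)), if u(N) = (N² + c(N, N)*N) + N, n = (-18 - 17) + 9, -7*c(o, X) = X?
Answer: -791/16665 + 7*I*√6/33330 ≈ -0.047465 + 0.00051444*I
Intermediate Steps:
c(o, X) = -X/7
n = -26 (n = -35 + 9 = -26)
x(l) = I*√6 (x(l) = √(-6) = I*√6)
u(N) = N + 6*N²/7 (u(N) = (N² + (-N/7)*N) + N = (N² - N²/7) + N = 6*N²/7 + N = N + 6*N²/7)
(-226 + x(56))/(4208 + u(n)) = (-226 + I*√6)/(4208 + (⅐)*(-26)*(7 + 6*(-26))) = (-226 + I*√6)/(4208 + (⅐)*(-26)*(7 - 156)) = (-226 + I*√6)/(4208 + (⅐)*(-26)*(-149)) = (-226 + I*√6)/(4208 + 3874/7) = (-226 + I*√6)/(33330/7) = (-226 + I*√6)*(7/33330) = -791/16665 + 7*I*√6/33330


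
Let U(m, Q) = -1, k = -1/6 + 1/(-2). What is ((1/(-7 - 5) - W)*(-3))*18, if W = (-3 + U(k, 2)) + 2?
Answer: -207/2 ≈ -103.50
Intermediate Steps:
k = -2/3 (k = -1*1/6 + 1*(-1/2) = -1/6 - 1/2 = -2/3 ≈ -0.66667)
W = -2 (W = (-3 - 1) + 2 = -4 + 2 = -2)
((1/(-7 - 5) - W)*(-3))*18 = ((1/(-7 - 5) - 1*(-2))*(-3))*18 = ((1/(-12) + 2)*(-3))*18 = ((-1/12 + 2)*(-3))*18 = ((23/12)*(-3))*18 = -23/4*18 = -207/2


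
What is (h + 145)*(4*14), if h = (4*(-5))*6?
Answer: 1400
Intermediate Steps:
h = -120 (h = -20*6 = -120)
(h + 145)*(4*14) = (-120 + 145)*(4*14) = 25*56 = 1400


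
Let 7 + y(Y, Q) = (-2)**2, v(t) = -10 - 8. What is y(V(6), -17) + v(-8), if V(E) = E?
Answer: -21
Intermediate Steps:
v(t) = -18
y(Y, Q) = -3 (y(Y, Q) = -7 + (-2)**2 = -7 + 4 = -3)
y(V(6), -17) + v(-8) = -3 - 18 = -21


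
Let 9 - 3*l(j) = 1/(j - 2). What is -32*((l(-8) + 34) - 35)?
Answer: -976/15 ≈ -65.067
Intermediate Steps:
l(j) = 3 - 1/(3*(-2 + j)) (l(j) = 3 - 1/(3*(j - 2)) = 3 - 1/(3*(-2 + j)))
-32*((l(-8) + 34) - 35) = -32*(((-19 + 9*(-8))/(3*(-2 - 8)) + 34) - 35) = -32*(((1/3)*(-19 - 72)/(-10) + 34) - 35) = -32*(((1/3)*(-1/10)*(-91) + 34) - 35) = -32*((91/30 + 34) - 35) = -32*(1111/30 - 35) = -32*61/30 = -976/15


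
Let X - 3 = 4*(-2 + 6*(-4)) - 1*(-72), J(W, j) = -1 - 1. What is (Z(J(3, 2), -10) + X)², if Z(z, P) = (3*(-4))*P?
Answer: 8281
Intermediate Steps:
J(W, j) = -2
Z(z, P) = -12*P
X = -29 (X = 3 + (4*(-2 + 6*(-4)) - 1*(-72)) = 3 + (4*(-2 - 24) + 72) = 3 + (4*(-26) + 72) = 3 + (-104 + 72) = 3 - 32 = -29)
(Z(J(3, 2), -10) + X)² = (-12*(-10) - 29)² = (120 - 29)² = 91² = 8281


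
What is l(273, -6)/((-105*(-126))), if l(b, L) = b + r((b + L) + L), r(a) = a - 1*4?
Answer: 53/1323 ≈ 0.040060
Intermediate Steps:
r(a) = -4 + a (r(a) = a - 4 = -4 + a)
l(b, L) = -4 + 2*L + 2*b (l(b, L) = b + (-4 + ((b + L) + L)) = b + (-4 + ((L + b) + L)) = b + (-4 + (b + 2*L)) = b + (-4 + b + 2*L) = -4 + 2*L + 2*b)
l(273, -6)/((-105*(-126))) = (-4 + 2*(-6) + 2*273)/((-105*(-126))) = (-4 - 12 + 546)/13230 = 530*(1/13230) = 53/1323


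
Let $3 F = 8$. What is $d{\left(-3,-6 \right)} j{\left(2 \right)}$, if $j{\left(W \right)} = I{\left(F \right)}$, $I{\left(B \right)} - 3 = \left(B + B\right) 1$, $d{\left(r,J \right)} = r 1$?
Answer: $-25$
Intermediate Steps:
$F = \frac{8}{3}$ ($F = \frac{1}{3} \cdot 8 = \frac{8}{3} \approx 2.6667$)
$d{\left(r,J \right)} = r$
$I{\left(B \right)} = 3 + 2 B$ ($I{\left(B \right)} = 3 + \left(B + B\right) 1 = 3 + 2 B 1 = 3 + 2 B$)
$j{\left(W \right)} = \frac{25}{3}$ ($j{\left(W \right)} = 3 + 2 \cdot \frac{8}{3} = 3 + \frac{16}{3} = \frac{25}{3}$)
$d{\left(-3,-6 \right)} j{\left(2 \right)} = \left(-3\right) \frac{25}{3} = -25$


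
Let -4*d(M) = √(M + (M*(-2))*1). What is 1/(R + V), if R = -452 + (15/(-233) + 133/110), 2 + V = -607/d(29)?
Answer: -8626897786870/7779264365766669 + 1594945673200*I*√29/7779264365766669 ≈ -0.001109 + 0.0011041*I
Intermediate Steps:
d(M) = -√(-M)/4 (d(M) = -√(M + (M*(-2))*1)/4 = -√(M - 2*M*1)/4 = -√(M - 2*M)/4 = -√(-M)/4)
V = -2 - 2428*I*√29/29 (V = -2 - 607*4*I*√29/29 = -2 - 2428*I*√29/29 ≈ -2.0 - 450.87*I)
R = -11555421/25630 (R = -452 + (15*(-1/233) + 133*(1/110)) = -452 + (-15/233 + 133/110) = -452 + 29339/25630 = -11555421/25630 ≈ -450.86)
1/(R + V) = 1/(-11555421/25630 + (-2 - 2428*I*√29/29)) = 1/(-11606681/25630 - 2428*I*√29/29)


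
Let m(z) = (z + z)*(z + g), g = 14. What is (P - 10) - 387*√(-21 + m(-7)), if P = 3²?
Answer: -1 - 387*I*√119 ≈ -1.0 - 4221.7*I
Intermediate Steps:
m(z) = 2*z*(14 + z) (m(z) = (z + z)*(z + 14) = (2*z)*(14 + z) = 2*z*(14 + z))
P = 9
(P - 10) - 387*√(-21 + m(-7)) = (9 - 10) - 387*√(-21 + 2*(-7)*(14 - 7)) = -1 - 387*√(-21 + 2*(-7)*7) = -1 - 387*√(-21 - 98) = -1 - 387*I*√119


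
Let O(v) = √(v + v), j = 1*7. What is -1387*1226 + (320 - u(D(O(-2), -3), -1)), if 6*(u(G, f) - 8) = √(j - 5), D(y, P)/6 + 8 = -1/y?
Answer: -1700150 - √2/6 ≈ -1.7002e+6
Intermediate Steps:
j = 7
O(v) = √2*√v (O(v) = √(2*v) = √2*√v)
D(y, P) = -48 - 6/y (D(y, P) = -48 + 6*(-1/y) = -48 - 6/y)
u(G, f) = 8 + √2/6 (u(G, f) = 8 + √(7 - 5)/6 = 8 + √2/6)
-1387*1226 + (320 - u(D(O(-2), -3), -1)) = -1387*1226 + (320 - (8 + √2/6)) = -1700462 + (320 + (-8 - √2/6)) = -1700462 + (312 - √2/6) = -1700150 - √2/6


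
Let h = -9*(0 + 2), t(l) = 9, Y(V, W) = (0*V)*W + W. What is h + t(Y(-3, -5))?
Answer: -9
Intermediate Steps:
Y(V, W) = W (Y(V, W) = 0*W + W = 0 + W = W)
h = -18 (h = -9*2 = -18)
h + t(Y(-3, -5)) = -18 + 9 = -9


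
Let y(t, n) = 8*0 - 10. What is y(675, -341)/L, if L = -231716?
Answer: 5/115858 ≈ 4.3156e-5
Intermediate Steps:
y(t, n) = -10 (y(t, n) = 0 - 10 = -10)
y(675, -341)/L = -10/(-231716) = -10*(-1/231716) = 5/115858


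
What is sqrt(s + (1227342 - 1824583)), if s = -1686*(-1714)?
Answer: 7*sqrt(46787) ≈ 1514.1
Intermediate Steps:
s = 2889804
sqrt(s + (1227342 - 1824583)) = sqrt(2889804 + (1227342 - 1824583)) = sqrt(2889804 - 597241) = sqrt(2292563) = 7*sqrt(46787)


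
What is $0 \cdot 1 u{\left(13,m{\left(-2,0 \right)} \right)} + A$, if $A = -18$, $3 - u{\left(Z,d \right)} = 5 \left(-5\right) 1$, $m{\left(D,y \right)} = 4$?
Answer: $-18$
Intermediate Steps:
$u{\left(Z,d \right)} = 28$ ($u{\left(Z,d \right)} = 3 - 5 \left(-5\right) 1 = 3 - \left(-25\right) 1 = 3 - -25 = 3 + 25 = 28$)
$0 \cdot 1 u{\left(13,m{\left(-2,0 \right)} \right)} + A = 0 \cdot 1 \cdot 28 - 18 = 0 \cdot 28 - 18 = 0 - 18 = -18$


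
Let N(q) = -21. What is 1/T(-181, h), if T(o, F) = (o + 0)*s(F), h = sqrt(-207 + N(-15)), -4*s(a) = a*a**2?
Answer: I*sqrt(57)/1176138 ≈ 6.4192e-6*I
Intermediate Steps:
s(a) = -a**3/4 (s(a) = -a*a**2/4 = -a**3/4)
h = 2*I*sqrt(57) (h = sqrt(-207 - 21) = sqrt(-228) = 2*I*sqrt(57) ≈ 15.1*I)
T(o, F) = -o*F**3/4 (T(o, F) = (o + 0)*(-F**3/4) = o*(-F**3/4) = -o*F**3/4)
1/T(-181, h) = 1/(-1/4*(-181)*(2*I*sqrt(57))**3) = 1/(-1/4*(-181)*(-456*I*sqrt(57))) = 1/(-20634*I*sqrt(57)) = I*sqrt(57)/1176138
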